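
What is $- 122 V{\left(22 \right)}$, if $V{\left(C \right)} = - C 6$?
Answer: $16104$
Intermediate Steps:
$V{\left(C \right)} = - 6 C$
$- 122 V{\left(22 \right)} = - 122 \left(\left(-6\right) 22\right) = \left(-122\right) \left(-132\right) = 16104$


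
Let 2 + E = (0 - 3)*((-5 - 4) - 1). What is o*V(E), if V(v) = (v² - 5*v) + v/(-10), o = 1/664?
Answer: 1603/1660 ≈ 0.96566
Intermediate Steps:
E = 28 (E = -2 + (0 - 3)*((-5 - 4) - 1) = -2 - 3*(-9 - 1) = -2 - 3*(-10) = -2 + 30 = 28)
o = 1/664 ≈ 0.0015060
V(v) = v² - 51*v/10 (V(v) = (v² - 5*v) + v*(-⅒) = (v² - 5*v) - v/10 = v² - 51*v/10)
o*V(E) = ((⅒)*28*(-51 + 10*28))/664 = ((⅒)*28*(-51 + 280))/664 = ((⅒)*28*229)/664 = (1/664)*(3206/5) = 1603/1660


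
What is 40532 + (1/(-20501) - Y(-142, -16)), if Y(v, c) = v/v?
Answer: 830926030/20501 ≈ 40531.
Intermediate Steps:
Y(v, c) = 1
40532 + (1/(-20501) - Y(-142, -16)) = 40532 + (1/(-20501) - 1*1) = 40532 + (-1/20501 - 1) = 40532 - 20502/20501 = 830926030/20501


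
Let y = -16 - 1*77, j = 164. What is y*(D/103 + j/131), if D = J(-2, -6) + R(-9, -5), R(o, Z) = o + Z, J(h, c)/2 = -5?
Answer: -1278564/13493 ≈ -94.758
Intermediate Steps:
J(h, c) = -10 (J(h, c) = 2*(-5) = -10)
y = -93 (y = -16 - 77 = -93)
R(o, Z) = Z + o
D = -24 (D = -10 + (-5 - 9) = -10 - 14 = -24)
y*(D/103 + j/131) = -93*(-24/103 + 164/131) = -93*13748/13493 = -1278564/13493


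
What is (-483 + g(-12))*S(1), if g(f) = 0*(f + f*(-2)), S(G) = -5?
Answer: 2415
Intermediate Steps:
g(f) = 0 (g(f) = 0*(f - 2*f) = 0*(-f) = 0)
(-483 + g(-12))*S(1) = (-483 + 0)*(-5) = -483*(-5) = 2415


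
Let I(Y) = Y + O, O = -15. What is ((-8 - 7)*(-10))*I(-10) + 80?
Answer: -3670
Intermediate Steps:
I(Y) = -15 + Y (I(Y) = Y - 15 = -15 + Y)
((-8 - 7)*(-10))*I(-10) + 80 = ((-8 - 7)*(-10))*(-15 - 10) + 80 = -15*(-10)*(-25) + 80 = 150*(-25) + 80 = -3750 + 80 = -3670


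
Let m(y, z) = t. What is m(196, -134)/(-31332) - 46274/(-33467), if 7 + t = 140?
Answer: 206486551/149798292 ≈ 1.3784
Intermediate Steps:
t = 133 (t = -7 + 140 = 133)
m(y, z) = 133
m(196, -134)/(-31332) - 46274/(-33467) = 133/(-31332) - 46274/(-33467) = 133*(-1/31332) - 46274*(-1/33467) = -19/4476 + 46274/33467 = 206486551/149798292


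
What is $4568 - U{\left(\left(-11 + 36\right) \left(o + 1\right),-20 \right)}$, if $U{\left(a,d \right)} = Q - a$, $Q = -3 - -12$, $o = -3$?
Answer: $4509$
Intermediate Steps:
$Q = 9$ ($Q = -3 + 12 = 9$)
$U{\left(a,d \right)} = 9 - a$
$4568 - U{\left(\left(-11 + 36\right) \left(o + 1\right),-20 \right)} = 4568 - \left(9 - \left(-11 + 36\right) \left(-3 + 1\right)\right) = 4568 - \left(9 - 25 \left(-2\right)\right) = 4568 - \left(9 - -50\right) = 4568 - \left(9 + 50\right) = 4568 - 59 = 4509$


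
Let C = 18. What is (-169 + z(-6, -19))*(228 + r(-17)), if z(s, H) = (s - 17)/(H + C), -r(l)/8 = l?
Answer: -53144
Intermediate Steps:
r(l) = -8*l
z(s, H) = (-17 + s)/(18 + H) (z(s, H) = (s - 17)/(H + 18) = (-17 + s)/(18 + H))
(-169 + z(-6, -19))*(228 + r(-17)) = (-169 + (-17 - 6)/(18 - 19))*(228 - 8*(-17)) = (-169 - 23/(-1))*(228 + 136) = (-169 - 1*(-23))*364 = (-169 + 23)*364 = -146*364 = -53144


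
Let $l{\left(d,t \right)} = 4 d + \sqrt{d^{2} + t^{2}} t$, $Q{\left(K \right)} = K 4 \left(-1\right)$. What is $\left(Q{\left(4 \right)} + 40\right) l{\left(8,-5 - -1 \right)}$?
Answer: $768 - 384 \sqrt{5} \approx -90.65$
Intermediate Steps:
$Q{\left(K \right)} = - 4 K$ ($Q{\left(K \right)} = 4 K \left(-1\right) = - 4 K$)
$l{\left(d,t \right)} = 4 d + t \sqrt{d^{2} + t^{2}}$
$\left(Q{\left(4 \right)} + 40\right) l{\left(8,-5 - -1 \right)} = \left(\left(-4\right) 4 + 40\right) \left(4 \cdot 8 + \left(-5 - -1\right) \sqrt{8^{2} + \left(-5 - -1\right)^{2}}\right) = \left(-16 + 40\right) \left(32 + \left(-5 + 1\right) \sqrt{64 + \left(-5 + 1\right)^{2}}\right) = 24 \left(32 - 4 \sqrt{64 + \left(-4\right)^{2}}\right) = 24 \left(32 - 4 \sqrt{64 + 16}\right) = 24 \left(32 - 4 \sqrt{80}\right) = 24 \left(32 - 4 \cdot 4 \sqrt{5}\right) = 24 \left(32 - 16 \sqrt{5}\right) = 768 - 384 \sqrt{5}$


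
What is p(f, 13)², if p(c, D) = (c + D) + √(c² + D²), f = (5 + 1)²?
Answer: (49 + √1465)² ≈ 7617.0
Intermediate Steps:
f = 36 (f = 6² = 36)
p(c, D) = D + c + √(D² + c²) (p(c, D) = (D + c) + √(D² + c²) = D + c + √(D² + c²))
p(f, 13)² = (13 + 36 + √(13² + 36²))² = (13 + 36 + √(169 + 1296))² = (13 + 36 + √1465)² = (49 + √1465)²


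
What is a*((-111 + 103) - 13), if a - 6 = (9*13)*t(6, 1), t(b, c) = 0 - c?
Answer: 2331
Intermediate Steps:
t(b, c) = -c
a = -111 (a = 6 + (9*13)*(-1*1) = 6 + 117*(-1) = 6 - 117 = -111)
a*((-111 + 103) - 13) = -111*((-111 + 103) - 13) = -111*(-8 - 13) = -111*(-21) = 2331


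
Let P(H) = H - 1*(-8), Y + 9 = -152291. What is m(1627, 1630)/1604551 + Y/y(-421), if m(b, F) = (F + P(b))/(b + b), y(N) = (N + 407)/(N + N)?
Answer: -334775042075235345/36548462678 ≈ -9.1598e+6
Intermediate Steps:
Y = -152300 (Y = -9 - 152291 = -152300)
y(N) = (407 + N)/(2*N) (y(N) = (407 + N)/((2*N)) = (407 + N)*(1/(2*N)) = (407 + N)/(2*N))
P(H) = 8 + H (P(H) = H + 8 = 8 + H)
m(b, F) = (8 + F + b)/(2*b) (m(b, F) = (F + (8 + b))/(b + b) = (8 + F + b)/((2*b)) = (8 + F + b)*(1/(2*b)) = (8 + F + b)/(2*b))
m(1627, 1630)/1604551 + Y/y(-421) = ((1/2)*(8 + 1630 + 1627)/1627)/1604551 - 152300*(-842/(407 - 421)) = ((1/2)*(1/1627)*3265)*(1/1604551) - 152300/((1/2)*(-1/421)*(-14)) = (3265/3254)*(1/1604551) - 152300/7/421 = 3265/5221208954 - 152300*421/7 = 3265/5221208954 - 64118300/7 = -334775042075235345/36548462678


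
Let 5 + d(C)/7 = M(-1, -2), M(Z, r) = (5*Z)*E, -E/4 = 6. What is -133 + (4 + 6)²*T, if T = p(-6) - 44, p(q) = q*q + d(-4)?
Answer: 79567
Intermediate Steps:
E = -24 (E = -4*6 = -24)
M(Z, r) = -120*Z (M(Z, r) = (5*Z)*(-24) = -120*Z)
d(C) = 805 (d(C) = -35 + 7*(-120*(-1)) = -35 + 7*120 = -35 + 840 = 805)
p(q) = 805 + q² (p(q) = q*q + 805 = q² + 805 = 805 + q²)
T = 797 (T = (805 + (-6)²) - 44 = (805 + 36) - 44 = 841 - 44 = 797)
-133 + (4 + 6)²*T = -133 + (4 + 6)²*797 = -133 + 10²*797 = -133 + 100*797 = -133 + 79700 = 79567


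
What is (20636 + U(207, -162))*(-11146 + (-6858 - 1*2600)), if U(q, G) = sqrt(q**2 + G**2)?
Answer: -425184144 - 185436*sqrt(853) ≈ -4.3060e+8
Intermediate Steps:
U(q, G) = sqrt(G**2 + q**2)
(20636 + U(207, -162))*(-11146 + (-6858 - 1*2600)) = (20636 + sqrt((-162)**2 + 207**2))*(-11146 + (-6858 - 1*2600)) = (20636 + sqrt(26244 + 42849))*(-11146 + (-6858 - 2600)) = (20636 + sqrt(69093))*(-11146 - 9458) = (20636 + 9*sqrt(853))*(-20604) = -425184144 - 185436*sqrt(853)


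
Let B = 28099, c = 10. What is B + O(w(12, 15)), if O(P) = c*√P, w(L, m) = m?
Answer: 28099 + 10*√15 ≈ 28138.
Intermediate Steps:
O(P) = 10*√P
B + O(w(12, 15)) = 28099 + 10*√15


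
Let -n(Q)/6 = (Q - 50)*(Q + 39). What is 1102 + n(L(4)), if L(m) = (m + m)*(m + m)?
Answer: -7550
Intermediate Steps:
L(m) = 4*m² (L(m) = (2*m)*(2*m) = 4*m²)
n(Q) = -6*(-50 + Q)*(39 + Q) (n(Q) = -6*(Q - 50)*(Q + 39) = -6*(-50 + Q)*(39 + Q))
1102 + n(L(4)) = 1102 + (11700 - 6*(4*4²)² + 66*(4*4²)) = 1102 + (11700 - 6*(4*16)² + 66*(4*16)) = 1102 + (11700 - 6*64² + 66*64) = 1102 + (11700 - 6*4096 + 4224) = 1102 + (11700 - 24576 + 4224) = 1102 - 8652 = -7550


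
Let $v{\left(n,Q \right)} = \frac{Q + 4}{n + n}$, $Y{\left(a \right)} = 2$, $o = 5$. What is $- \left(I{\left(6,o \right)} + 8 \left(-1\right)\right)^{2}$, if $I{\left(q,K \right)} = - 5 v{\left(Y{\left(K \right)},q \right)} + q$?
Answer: $- \frac{841}{4} \approx -210.25$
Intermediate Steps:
$v{\left(n,Q \right)} = \frac{4 + Q}{2 n}$
$I{\left(q,K \right)} = -5 - \frac{q}{4}$ ($I{\left(q,K \right)} = - 5 \frac{4 + q}{2 \cdot 2} + q = - 5 \cdot \frac{1}{2} \cdot \frac{1}{2} \left(4 + q\right) + q = - 5 \left(1 + \frac{q}{4}\right) + q = \left(-5 - \frac{5 q}{4}\right) + q = -5 - \frac{q}{4}$)
$- \left(I{\left(6,o \right)} + 8 \left(-1\right)\right)^{2} = - \left(\left(-5 - \frac{3}{2}\right) + 8 \left(-1\right)\right)^{2} = - \left(\left(-5 - \frac{3}{2}\right) - 8\right)^{2} = - \left(- \frac{13}{2} - 8\right)^{2} = - \left(- \frac{29}{2}\right)^{2} = \left(-1\right) \frac{841}{4} = - \frac{841}{4}$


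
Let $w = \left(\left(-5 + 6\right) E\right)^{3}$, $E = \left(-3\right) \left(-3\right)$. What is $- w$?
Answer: $-729$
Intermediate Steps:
$E = 9$
$w = 729$ ($w = \left(\left(-5 + 6\right) 9\right)^{3} = \left(1 \cdot 9\right)^{3} = 9^{3} = 729$)
$- w = \left(-1\right) 729 = -729$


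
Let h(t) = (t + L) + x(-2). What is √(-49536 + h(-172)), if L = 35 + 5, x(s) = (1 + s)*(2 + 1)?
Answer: 3*I*√5519 ≈ 222.87*I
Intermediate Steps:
x(s) = 3 + 3*s (x(s) = (1 + s)*3 = 3 + 3*s)
L = 40
h(t) = 37 + t (h(t) = (t + 40) + (3 + 3*(-2)) = (40 + t) + (3 - 6) = (40 + t) - 3 = 37 + t)
√(-49536 + h(-172)) = √(-49536 + (37 - 172)) = √(-49536 - 135) = √(-49671) = 3*I*√5519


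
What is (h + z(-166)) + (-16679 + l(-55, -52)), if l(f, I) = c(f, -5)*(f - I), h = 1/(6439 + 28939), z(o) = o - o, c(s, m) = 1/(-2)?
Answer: -295008297/17689 ≈ -16678.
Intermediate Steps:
c(s, m) = -½
z(o) = 0
h = 1/35378 ≈ 2.8266e-5
l(f, I) = I/2 - f/2 (l(f, I) = -(f - I)/2 = I/2 - f/2)
(h + z(-166)) + (-16679 + l(-55, -52)) = (1/35378 + 0) + (-16679 + ((½)*(-52) - ½*(-55))) = 1/35378 + (-16679 + (-26 + 55/2)) = 1/35378 + (-16679 + 3/2) = 1/35378 - 33355/2 = -295008297/17689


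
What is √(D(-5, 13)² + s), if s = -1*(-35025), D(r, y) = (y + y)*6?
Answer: √59361 ≈ 243.64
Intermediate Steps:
D(r, y) = 12*y (D(r, y) = (2*y)*6 = 12*y)
s = 35025
√(D(-5, 13)² + s) = √((12*13)² + 35025) = √(156² + 35025) = √(24336 + 35025) = √59361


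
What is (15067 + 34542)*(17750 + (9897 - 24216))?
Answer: 170208479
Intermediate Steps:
(15067 + 34542)*(17750 + (9897 - 24216)) = 49609*(17750 - 14319) = 49609*3431 = 170208479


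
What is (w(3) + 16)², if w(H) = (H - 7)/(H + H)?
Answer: 2116/9 ≈ 235.11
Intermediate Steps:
w(H) = (-7 + H)/(2*H) (w(H) = (-7 + H)/((2*H)) = (-7 + H)*(1/(2*H)) = (-7 + H)/(2*H))
(w(3) + 16)² = ((½)*(-7 + 3)/3 + 16)² = ((½)*(⅓)*(-4) + 16)² = (-⅔ + 16)² = (46/3)² = 2116/9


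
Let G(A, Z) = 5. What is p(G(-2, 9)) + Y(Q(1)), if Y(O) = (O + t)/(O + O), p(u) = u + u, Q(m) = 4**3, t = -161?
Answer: 1183/128 ≈ 9.2422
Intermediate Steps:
Q(m) = 64
p(u) = 2*u
Y(O) = (-161 + O)/(2*O) (Y(O) = (O - 161)/(O + O) = (-161 + O)/((2*O)) = (-161 + O)*(1/(2*O)) = (-161 + O)/(2*O))
p(G(-2, 9)) + Y(Q(1)) = 2*5 + (1/2)*(-161 + 64)/64 = 10 + (1/2)*(1/64)*(-97) = 10 - 97/128 = 1183/128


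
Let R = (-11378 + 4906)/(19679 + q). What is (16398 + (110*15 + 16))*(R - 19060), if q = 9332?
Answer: -9988599568448/29011 ≈ -3.4430e+8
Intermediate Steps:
R = -6472/29011 (R = (-11378 + 4906)/(19679 + 9332) = -6472/29011 ≈ -0.22309)
(16398 + (110*15 + 16))*(R - 19060) = (16398 + (110*15 + 16))*(-6472/29011 - 19060) = (16398 + (1650 + 16))*(-552956132/29011) = (16398 + 1666)*(-552956132/29011) = 18064*(-552956132/29011) = -9988599568448/29011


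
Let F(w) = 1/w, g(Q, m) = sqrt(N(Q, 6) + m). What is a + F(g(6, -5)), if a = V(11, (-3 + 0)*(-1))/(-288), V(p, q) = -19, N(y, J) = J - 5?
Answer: 19/288 - I/2 ≈ 0.065972 - 0.5*I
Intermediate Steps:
N(y, J) = -5 + J
g(Q, m) = sqrt(1 + m) (g(Q, m) = sqrt((-5 + 6) + m) = sqrt(1 + m))
a = 19/288 (a = -19/(-288) = -19*(-1/288) = 19/288 ≈ 0.065972)
a + F(g(6, -5)) = 19/288 + 1/(sqrt(1 - 5)) = 19/288 + 1/(sqrt(-4)) = 19/288 + 1/(2*I) = 19/288 - I/2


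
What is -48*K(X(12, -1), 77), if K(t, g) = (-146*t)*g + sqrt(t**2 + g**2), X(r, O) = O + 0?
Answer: -539616 - 48*sqrt(5930) ≈ -5.4331e+5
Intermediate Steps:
X(r, O) = O
K(t, g) = sqrt(g**2 + t**2) - 146*g*t (K(t, g) = -146*g*t + sqrt(g**2 + t**2) = sqrt(g**2 + t**2) - 146*g*t)
-48*K(X(12, -1), 77) = -48*(sqrt(77**2 + (-1)**2) - 146*77*(-1)) = -48*(sqrt(5929 + 1) + 11242) = -48*(sqrt(5930) + 11242) = -48*(11242 + sqrt(5930)) = -539616 - 48*sqrt(5930)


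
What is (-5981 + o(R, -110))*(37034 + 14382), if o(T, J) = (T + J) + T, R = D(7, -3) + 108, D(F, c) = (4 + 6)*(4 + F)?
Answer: -290757480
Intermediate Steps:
D(F, c) = 40 + 10*F (D(F, c) = 10*(4 + F) = 40 + 10*F)
R = 218 (R = (40 + 10*7) + 108 = (40 + 70) + 108 = 110 + 108 = 218)
o(T, J) = J + 2*T (o(T, J) = (J + T) + T = J + 2*T)
(-5981 + o(R, -110))*(37034 + 14382) = (-5981 + (-110 + 2*218))*(37034 + 14382) = (-5981 + (-110 + 436))*51416 = (-5981 + 326)*51416 = -5655*51416 = -290757480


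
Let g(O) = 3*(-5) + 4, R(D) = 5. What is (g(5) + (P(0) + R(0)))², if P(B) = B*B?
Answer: 36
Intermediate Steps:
P(B) = B²
g(O) = -11 (g(O) = -15 + 4 = -11)
(g(5) + (P(0) + R(0)))² = (-11 + (0² + 5))² = (-11 + (0 + 5))² = (-11 + 5)² = (-6)² = 36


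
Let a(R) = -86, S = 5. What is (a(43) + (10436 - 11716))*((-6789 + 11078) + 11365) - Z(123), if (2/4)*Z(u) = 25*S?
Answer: -21383614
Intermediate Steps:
Z(u) = 250 (Z(u) = 2*(25*5) = 2*125 = 250)
(a(43) + (10436 - 11716))*((-6789 + 11078) + 11365) - Z(123) = (-86 + (10436 - 11716))*((-6789 + 11078) + 11365) - 1*250 = (-86 - 1280)*(4289 + 11365) - 250 = -1366*15654 - 250 = -21383364 - 250 = -21383614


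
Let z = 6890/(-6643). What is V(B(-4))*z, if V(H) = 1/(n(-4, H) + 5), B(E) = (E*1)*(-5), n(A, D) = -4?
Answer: -530/511 ≈ -1.0372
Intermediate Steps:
z = -530/511 (z = 6890*(-1/6643) = -530/511 ≈ -1.0372)
B(E) = -5*E (B(E) = E*(-5) = -5*E)
V(H) = 1 (V(H) = 1/(-4 + 5) = 1/1 = 1)
V(B(-4))*z = 1*(-530/511) = -530/511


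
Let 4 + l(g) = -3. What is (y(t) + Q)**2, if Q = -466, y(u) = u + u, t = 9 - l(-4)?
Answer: 188356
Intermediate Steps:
l(g) = -7 (l(g) = -4 - 3 = -7)
t = 16 (t = 9 - 1*(-7) = 9 + 7 = 16)
y(u) = 2*u
(y(t) + Q)**2 = (2*16 - 466)**2 = (32 - 466)**2 = (-434)**2 = 188356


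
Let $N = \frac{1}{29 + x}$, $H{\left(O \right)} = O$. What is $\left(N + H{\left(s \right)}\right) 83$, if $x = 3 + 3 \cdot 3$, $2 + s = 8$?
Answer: $\frac{20501}{41} \approx 500.02$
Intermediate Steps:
$s = 6$ ($s = -2 + 8 = 6$)
$x = 12$ ($x = 3 + 9 = 12$)
$N = \frac{1}{41}$ ($N = \frac{1}{29 + 12} = \frac{1}{41} \approx 0.02439$)
$\left(N + H{\left(s \right)}\right) 83 = \left(\frac{1}{41} + 6\right) 83 = \frac{247}{41} \cdot 83 = \frac{20501}{41}$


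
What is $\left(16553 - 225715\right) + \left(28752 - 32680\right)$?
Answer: $-213090$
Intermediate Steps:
$\left(16553 - 225715\right) + \left(28752 - 32680\right) = -209162 + \left(28752 - 32680\right) = -209162 - 3928 = -213090$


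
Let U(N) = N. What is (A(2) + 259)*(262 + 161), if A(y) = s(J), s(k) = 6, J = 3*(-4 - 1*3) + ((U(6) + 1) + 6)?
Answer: 112095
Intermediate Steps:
J = -8 (J = 3*(-4 - 1*3) + ((6 + 1) + 6) = 3*(-4 - 3) + (7 + 6) = 3*(-7) + 13 = -21 + 13 = -8)
A(y) = 6
(A(2) + 259)*(262 + 161) = (6 + 259)*(262 + 161) = 265*423 = 112095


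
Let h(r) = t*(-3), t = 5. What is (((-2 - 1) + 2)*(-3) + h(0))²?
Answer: 144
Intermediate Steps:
h(r) = -15 (h(r) = 5*(-3) = -15)
(((-2 - 1) + 2)*(-3) + h(0))² = (((-2 - 1) + 2)*(-3) - 15)² = ((-3 + 2)*(-3) - 15)² = (-1*(-3) - 15)² = (3 - 15)² = (-12)² = 144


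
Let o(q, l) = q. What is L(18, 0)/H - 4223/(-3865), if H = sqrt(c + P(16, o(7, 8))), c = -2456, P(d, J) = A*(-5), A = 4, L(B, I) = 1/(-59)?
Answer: 4223/3865 + I*sqrt(619)/73042 ≈ 1.0926 + 0.00034062*I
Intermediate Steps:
L(B, I) = -1/59
P(d, J) = -20 (P(d, J) = 4*(-5) = -20)
H = 2*I*sqrt(619) (H = sqrt(-2456 - 20) = sqrt(-2476) = 2*I*sqrt(619) ≈ 49.759*I)
L(18, 0)/H - 4223/(-3865) = -(-I*sqrt(619)/1238)/59 - 4223/(-3865) = -(-1)*I*sqrt(619)/73042 - 4223*(-1/3865) = I*sqrt(619)/73042 + 4223/3865 = 4223/3865 + I*sqrt(619)/73042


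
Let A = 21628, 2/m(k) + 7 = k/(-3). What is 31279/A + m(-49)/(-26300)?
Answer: 2879215729/1990857400 ≈ 1.4462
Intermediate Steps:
m(k) = 2/(-7 - k/3) (m(k) = 2/(-7 + k/(-3)) = 2/(-7 + k*(-⅓)) = 2/(-7 - k/3))
31279/A + m(-49)/(-26300) = 31279/21628 - 6/(21 - 49)/(-26300) = 31279*(1/21628) - 6/(-28)*(-1/26300) = 31279/21628 - 6*(-1/28)*(-1/26300) = 31279/21628 + (3/14)*(-1/26300) = 31279/21628 - 3/368200 = 2879215729/1990857400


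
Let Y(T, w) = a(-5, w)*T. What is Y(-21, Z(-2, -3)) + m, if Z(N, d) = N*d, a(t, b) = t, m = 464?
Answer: 569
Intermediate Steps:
Y(T, w) = -5*T
Y(-21, Z(-2, -3)) + m = -5*(-21) + 464 = 105 + 464 = 569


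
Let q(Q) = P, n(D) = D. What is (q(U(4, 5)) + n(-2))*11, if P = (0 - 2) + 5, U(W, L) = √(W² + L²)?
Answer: 11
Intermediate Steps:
U(W, L) = √(L² + W²)
P = 3 (P = -2 + 5 = 3)
q(Q) = 3
(q(U(4, 5)) + n(-2))*11 = (3 - 2)*11 = 1*11 = 11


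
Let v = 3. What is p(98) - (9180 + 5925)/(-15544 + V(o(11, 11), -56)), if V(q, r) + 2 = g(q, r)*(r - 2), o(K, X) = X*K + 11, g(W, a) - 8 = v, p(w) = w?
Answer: 1601137/16184 ≈ 98.933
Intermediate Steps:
g(W, a) = 11 (g(W, a) = 8 + 3 = 11)
o(K, X) = 11 + K*X (o(K, X) = K*X + 11 = 11 + K*X)
V(q, r) = -24 + 11*r (V(q, r) = -2 + 11*(r - 2) = -2 + 11*(-2 + r) = -2 + (-22 + 11*r) = -24 + 11*r)
p(98) - (9180 + 5925)/(-15544 + V(o(11, 11), -56)) = 98 - (9180 + 5925)/(-15544 + (-24 + 11*(-56))) = 98 - 15105/(-15544 + (-24 - 616)) = 98 - 15105/(-15544 - 640) = 98 - 15105/(-16184) = 98 - 15105*(-1)/16184 = 98 - 1*(-15105/16184) = 98 + 15105/16184 = 1601137/16184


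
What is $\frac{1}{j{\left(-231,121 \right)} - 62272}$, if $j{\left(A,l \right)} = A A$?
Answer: $- \frac{1}{8911} \approx -0.00011222$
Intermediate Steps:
$j{\left(A,l \right)} = A^{2}$
$\frac{1}{j{\left(-231,121 \right)} - 62272} = \frac{1}{\left(-231\right)^{2} - 62272} = \frac{1}{53361 - 62272} = \frac{1}{-8911} = - \frac{1}{8911}$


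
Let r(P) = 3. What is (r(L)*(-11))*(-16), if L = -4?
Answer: 528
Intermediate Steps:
(r(L)*(-11))*(-16) = (3*(-11))*(-16) = -33*(-16) = 528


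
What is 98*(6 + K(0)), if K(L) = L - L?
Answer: 588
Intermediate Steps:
K(L) = 0
98*(6 + K(0)) = 98*(6 + 0) = 98*6 = 588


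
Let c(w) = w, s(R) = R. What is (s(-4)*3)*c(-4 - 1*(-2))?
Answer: 24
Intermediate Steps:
(s(-4)*3)*c(-4 - 1*(-2)) = (-4*3)*(-4 - 1*(-2)) = -12*(-4 + 2) = -12*(-2) = 24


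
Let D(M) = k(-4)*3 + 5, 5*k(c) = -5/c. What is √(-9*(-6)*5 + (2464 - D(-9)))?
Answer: √10913/2 ≈ 52.233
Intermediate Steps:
k(c) = -1/c (k(c) = (-5/c)/5 = -1/c)
D(M) = 23/4 (D(M) = -1/(-4)*3 + 5 = -1*(-¼)*3 + 5 = (¼)*3 + 5 = ¾ + 5 = 23/4)
√(-9*(-6)*5 + (2464 - D(-9))) = √(-9*(-6)*5 + (2464 - 1*23/4)) = √(54*5 + (2464 - 23/4)) = √(270 + 9833/4) = √(10913/4) = √10913/2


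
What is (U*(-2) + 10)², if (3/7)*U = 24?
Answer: 10404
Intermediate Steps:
U = 56 (U = (7/3)*24 = 56)
(U*(-2) + 10)² = (56*(-2) + 10)² = (-112 + 10)² = (-102)² = 10404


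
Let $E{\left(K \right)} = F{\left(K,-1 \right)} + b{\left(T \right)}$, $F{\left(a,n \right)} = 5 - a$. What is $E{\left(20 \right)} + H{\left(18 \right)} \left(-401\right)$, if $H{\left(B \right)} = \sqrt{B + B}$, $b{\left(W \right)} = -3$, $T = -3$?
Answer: $-2424$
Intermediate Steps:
$E{\left(K \right)} = 2 - K$ ($E{\left(K \right)} = \left(5 - K\right) - 3 = 2 - K$)
$H{\left(B \right)} = \sqrt{2} \sqrt{B}$ ($H{\left(B \right)} = \sqrt{2 B} = \sqrt{2} \sqrt{B}$)
$E{\left(20 \right)} + H{\left(18 \right)} \left(-401\right) = \left(2 - 20\right) + \sqrt{2} \sqrt{18} \left(-401\right) = \left(2 - 20\right) + \sqrt{2} \cdot 3 \sqrt{2} \left(-401\right) = -18 + 6 \left(-401\right) = -18 - 2406 = -2424$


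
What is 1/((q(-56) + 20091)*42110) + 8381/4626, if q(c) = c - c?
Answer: 590882856703/326145339855 ≈ 1.8117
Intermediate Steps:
q(c) = 0
1/((q(-56) + 20091)*42110) + 8381/4626 = 1/((0 + 20091)*42110) + 8381/4626 = (1/42110)/20091 + 8381*(1/4626) = (1/20091)*(1/42110) + 8381/4626 = 1/846032010 + 8381/4626 = 590882856703/326145339855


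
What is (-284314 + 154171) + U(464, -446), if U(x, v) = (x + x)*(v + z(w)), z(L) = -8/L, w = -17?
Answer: -9241103/17 ≈ -5.4359e+5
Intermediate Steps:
U(x, v) = 2*x*(8/17 + v) (U(x, v) = (x + x)*(v - 8/(-17)) = (2*x)*(v - 8*(-1/17)) = (2*x)*(v + 8/17) = (2*x)*(8/17 + v) = 2*x*(8/17 + v))
(-284314 + 154171) + U(464, -446) = (-284314 + 154171) + (2/17)*464*(8 + 17*(-446)) = -130143 + (2/17)*464*(8 - 7582) = -130143 + (2/17)*464*(-7574) = -130143 - 7028672/17 = -9241103/17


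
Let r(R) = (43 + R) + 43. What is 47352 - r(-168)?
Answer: 47434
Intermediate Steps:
r(R) = 86 + R
47352 - r(-168) = 47352 - (86 - 168) = 47352 - 1*(-82) = 47352 + 82 = 47434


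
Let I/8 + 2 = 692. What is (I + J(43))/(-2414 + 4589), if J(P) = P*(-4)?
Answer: 5348/2175 ≈ 2.4589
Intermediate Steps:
I = 5520 (I = -16 + 8*692 = -16 + 5536 = 5520)
J(P) = -4*P
(I + J(43))/(-2414 + 4589) = (5520 - 4*43)/(-2414 + 4589) = (5520 - 172)/2175 = 5348*(1/2175) = 5348/2175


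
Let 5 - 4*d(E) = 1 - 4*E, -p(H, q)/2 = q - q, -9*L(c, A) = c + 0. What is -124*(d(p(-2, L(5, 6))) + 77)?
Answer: -9672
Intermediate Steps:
L(c, A) = -c/9 (L(c, A) = -(c + 0)/9 = -c/9)
p(H, q) = 0 (p(H, q) = -2*(q - q) = -2*0 = 0)
d(E) = 1 + E (d(E) = 5/4 - (1 - 4*E)/4 = 5/4 + (-¼ + E) = 1 + E)
-124*(d(p(-2, L(5, 6))) + 77) = -124*((1 + 0) + 77) = -124*(1 + 77) = -124*78 = -9672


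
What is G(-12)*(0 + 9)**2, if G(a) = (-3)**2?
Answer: 729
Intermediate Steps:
G(a) = 9
G(-12)*(0 + 9)**2 = 9*(0 + 9)**2 = 9*9**2 = 9*81 = 729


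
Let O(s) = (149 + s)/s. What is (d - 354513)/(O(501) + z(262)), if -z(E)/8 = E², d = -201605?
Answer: 1278051/1262039 ≈ 1.0127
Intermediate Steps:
O(s) = (149 + s)/s
z(E) = -8*E²
(d - 354513)/(O(501) + z(262)) = (-201605 - 354513)/((149 + 501)/501 - 8*262²) = -556118/((1/501)*650 - 8*68644) = -556118/(650/501 - 549152) = -556118/(-275124502/501) = -556118*(-501/275124502) = 1278051/1262039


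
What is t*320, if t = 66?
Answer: 21120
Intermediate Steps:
t*320 = 66*320 = 21120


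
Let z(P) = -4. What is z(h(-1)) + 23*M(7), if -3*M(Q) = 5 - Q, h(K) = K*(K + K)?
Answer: 34/3 ≈ 11.333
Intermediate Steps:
h(K) = 2*K² (h(K) = K*(2*K) = 2*K²)
M(Q) = -5/3 + Q/3 (M(Q) = -(5 - Q)/3 = -5/3 + Q/3)
z(h(-1)) + 23*M(7) = -4 + 23*(-5/3 + (⅓)*7) = -4 + 23*(-5/3 + 7/3) = -4 + 23*(⅔) = -4 + 46/3 = 34/3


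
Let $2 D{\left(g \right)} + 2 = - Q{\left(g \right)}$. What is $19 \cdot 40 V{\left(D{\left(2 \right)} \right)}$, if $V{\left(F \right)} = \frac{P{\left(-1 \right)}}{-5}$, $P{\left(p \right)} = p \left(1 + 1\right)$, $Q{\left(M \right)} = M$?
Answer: $304$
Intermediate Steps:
$P{\left(p \right)} = 2 p$ ($P{\left(p \right)} = p 2 = 2 p$)
$D{\left(g \right)} = -1 - \frac{g}{2}$ ($D{\left(g \right)} = -1 + \frac{\left(-1\right) g}{2} = -1 - \frac{g}{2}$)
$V{\left(F \right)} = \frac{2}{5}$ ($V{\left(F \right)} = \frac{2 \left(-1\right)}{-5} = \left(-2\right) \left(- \frac{1}{5}\right) = \frac{2}{5}$)
$19 \cdot 40 V{\left(D{\left(2 \right)} \right)} = 19 \cdot 40 \cdot \frac{2}{5} = 760 \cdot \frac{2}{5} = 304$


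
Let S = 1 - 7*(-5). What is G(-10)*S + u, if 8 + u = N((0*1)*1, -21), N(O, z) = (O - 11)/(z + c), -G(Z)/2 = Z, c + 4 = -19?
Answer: 2849/4 ≈ 712.25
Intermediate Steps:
c = -23 (c = -4 - 19 = -23)
S = 36 (S = 1 + 35 = 36)
G(Z) = -2*Z
N(O, z) = (-11 + O)/(-23 + z) (N(O, z) = (O - 11)/(z - 23) = (-11 + O)/(-23 + z))
u = -31/4 (u = -8 + (-11 + (0*1)*1)/(-23 - 21) = -8 + (-11 + 0*1)/(-44) = -8 - (-11 + 0)/44 = -8 - 1/44*(-11) = -8 + ¼ = -31/4 ≈ -7.7500)
G(-10)*S + u = -2*(-10)*36 - 31/4 = 20*36 - 31/4 = 720 - 31/4 = 2849/4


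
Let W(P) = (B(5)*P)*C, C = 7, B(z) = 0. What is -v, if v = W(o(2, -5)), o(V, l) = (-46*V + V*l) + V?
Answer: 0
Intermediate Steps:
o(V, l) = -45*V + V*l
W(P) = 0 (W(P) = (0*P)*7 = 0*7 = 0)
v = 0
-v = -1*0 = 0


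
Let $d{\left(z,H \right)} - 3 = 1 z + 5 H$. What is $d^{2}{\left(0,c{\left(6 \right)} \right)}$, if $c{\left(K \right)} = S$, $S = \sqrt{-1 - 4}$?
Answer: $-116 + 30 i \sqrt{5} \approx -116.0 + 67.082 i$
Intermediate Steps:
$S = i \sqrt{5}$ ($S = \sqrt{-5} = i \sqrt{5} \approx 2.2361 i$)
$c{\left(K \right)} = i \sqrt{5}$
$d{\left(z,H \right)} = 3 + z + 5 H$ ($d{\left(z,H \right)} = 3 + \left(1 z + 5 H\right) = 3 + \left(z + 5 H\right) = 3 + z + 5 H$)
$d^{2}{\left(0,c{\left(6 \right)} \right)} = \left(3 + 0 + 5 i \sqrt{5}\right)^{2} = \left(3 + 5 i \sqrt{5}\right)^{2}$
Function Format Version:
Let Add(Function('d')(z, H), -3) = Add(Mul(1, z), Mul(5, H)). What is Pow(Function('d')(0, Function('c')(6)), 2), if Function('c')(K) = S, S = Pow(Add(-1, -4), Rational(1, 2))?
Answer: Add(-116, Mul(30, I, Pow(5, Rational(1, 2)))) ≈ Add(-116.00, Mul(67.082, I))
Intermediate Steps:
S = Mul(I, Pow(5, Rational(1, 2))) (S = Pow(-5, Rational(1, 2)) = Mul(I, Pow(5, Rational(1, 2))) ≈ Mul(2.2361, I))
Function('c')(K) = Mul(I, Pow(5, Rational(1, 2)))
Function('d')(z, H) = Add(3, z, Mul(5, H)) (Function('d')(z, H) = Add(3, Add(Mul(1, z), Mul(5, H))) = Add(3, Add(z, Mul(5, H))) = Add(3, z, Mul(5, H)))
Pow(Function('d')(0, Function('c')(6)), 2) = Pow(Add(3, 0, Mul(5, Mul(I, Pow(5, Rational(1, 2))))), 2) = Pow(Add(3, 0, Mul(5, I, Pow(5, Rational(1, 2)))), 2) = Pow(Add(3, Mul(5, I, Pow(5, Rational(1, 2)))), 2)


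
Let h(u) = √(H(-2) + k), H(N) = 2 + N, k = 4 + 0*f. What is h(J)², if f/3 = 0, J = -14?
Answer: 4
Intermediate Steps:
f = 0 (f = 3*0 = 0)
k = 4 (k = 4 + 0*0 = 4 + 0 = 4)
h(u) = 2 (h(u) = √((2 - 2) + 4) = √(0 + 4) = √4 = 2)
h(J)² = 2² = 4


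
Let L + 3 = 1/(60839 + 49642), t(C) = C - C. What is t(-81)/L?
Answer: 0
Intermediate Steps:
t(C) = 0
L = -331442/110481 (L = -3 + 1/(60839 + 49642) = -3 + 1/110481 = -331442/110481 ≈ -3.0000)
t(-81)/L = 0/(-331442/110481) = 0*(-110481/331442) = 0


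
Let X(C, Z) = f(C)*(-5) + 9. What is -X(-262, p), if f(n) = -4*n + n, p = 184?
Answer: 3921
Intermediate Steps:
f(n) = -3*n
X(C, Z) = 9 + 15*C (X(C, Z) = -3*C*(-5) + 9 = 15*C + 9 = 9 + 15*C)
-X(-262, p) = -(9 + 15*(-262)) = -(9 - 3930) = -1*(-3921) = 3921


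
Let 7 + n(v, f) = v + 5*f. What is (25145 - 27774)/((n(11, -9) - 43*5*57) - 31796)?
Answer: 2629/44092 ≈ 0.059625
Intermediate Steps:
n(v, f) = -7 + v + 5*f (n(v, f) = -7 + (v + 5*f) = -7 + v + 5*f)
(25145 - 27774)/((n(11, -9) - 43*5*57) - 31796) = (25145 - 27774)/(((-7 + 11 + 5*(-9)) - 43*5*57) - 31796) = -2629/(((-7 + 11 - 45) - 215*57) - 31796) = -2629/((-41 - 12255) - 31796) = -2629/(-12296 - 31796) = -2629/(-44092) = -2629*(-1/44092) = 2629/44092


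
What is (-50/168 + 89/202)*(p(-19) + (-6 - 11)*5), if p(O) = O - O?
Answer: -103105/8484 ≈ -12.153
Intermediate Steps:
p(O) = 0
(-50/168 + 89/202)*(p(-19) + (-6 - 11)*5) = (-50/168 + 89/202)*(0 + (-6 - 11)*5) = (-50*1/168 + 89*(1/202))*(0 - 17*5) = (-25/84 + 89/202)*(0 - 85) = (1213/8484)*(-85) = -103105/8484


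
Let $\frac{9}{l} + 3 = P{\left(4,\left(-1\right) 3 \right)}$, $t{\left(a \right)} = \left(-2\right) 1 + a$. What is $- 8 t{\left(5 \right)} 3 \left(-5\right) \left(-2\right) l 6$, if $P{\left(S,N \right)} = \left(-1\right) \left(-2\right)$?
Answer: $38880$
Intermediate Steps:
$t{\left(a \right)} = -2 + a$
$P{\left(S,N \right)} = 2$
$l = -9$ ($l = \frac{9}{-3 + 2} = \frac{9}{-1} = 9 \left(-1\right) = -9$)
$- 8 t{\left(5 \right)} 3 \left(-5\right) \left(-2\right) l 6 = - 8 \left(-2 + 5\right) 3 \left(-5\right) \left(-2\right) \left(-9\right) 6 = \left(-8\right) 3 \cdot 3 \cdot 10 \left(-9\right) 6 = - 24 \cdot 3 \left(-90\right) 6 = - 24 \left(\left(-270\right) 6\right) = \left(-24\right) \left(-1620\right) = 38880$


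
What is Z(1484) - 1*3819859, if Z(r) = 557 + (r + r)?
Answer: -3816334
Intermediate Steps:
Z(r) = 557 + 2*r
Z(1484) - 1*3819859 = (557 + 2*1484) - 1*3819859 = (557 + 2968) - 3819859 = 3525 - 3819859 = -3816334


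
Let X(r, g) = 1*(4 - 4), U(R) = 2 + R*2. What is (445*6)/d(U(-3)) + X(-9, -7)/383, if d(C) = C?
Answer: -1335/2 ≈ -667.50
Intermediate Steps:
U(R) = 2 + 2*R
X(r, g) = 0 (X(r, g) = 1*0 = 0)
(445*6)/d(U(-3)) + X(-9, -7)/383 = (445*6)/(2 + 2*(-3)) + 0/383 = 2670/(2 - 6) + 0*(1/383) = 2670/(-4) + 0 = 2670*(-¼) + 0 = -1335/2 + 0 = -1335/2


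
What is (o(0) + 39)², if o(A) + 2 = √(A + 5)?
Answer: (37 + √5)² ≈ 1539.5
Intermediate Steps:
o(A) = -2 + √(5 + A) (o(A) = -2 + √(A + 5) = -2 + √(5 + A))
(o(0) + 39)² = ((-2 + √(5 + 0)) + 39)² = ((-2 + √5) + 39)² = (37 + √5)²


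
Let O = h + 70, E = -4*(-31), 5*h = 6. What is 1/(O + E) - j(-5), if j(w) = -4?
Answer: 3909/976 ≈ 4.0051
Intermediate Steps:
h = 6/5 (h = (⅕)*6 = 6/5 ≈ 1.2000)
E = 124
O = 356/5 (O = 6/5 + 70 = 356/5 ≈ 71.200)
1/(O + E) - j(-5) = 1/(356/5 + 124) - 1*(-4) = 1/(976/5) + 4 = 5/976 + 4 = 3909/976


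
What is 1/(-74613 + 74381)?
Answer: -1/232 ≈ -0.0043103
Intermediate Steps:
1/(-74613 + 74381) = 1/(-232) = -1/232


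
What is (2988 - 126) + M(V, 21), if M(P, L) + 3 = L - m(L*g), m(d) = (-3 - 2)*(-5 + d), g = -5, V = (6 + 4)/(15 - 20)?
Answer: 2330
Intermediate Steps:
V = -2 (V = 10/(-5) = 10*(-1/5) = -2)
m(d) = 25 - 5*d (m(d) = -5*(-5 + d) = 25 - 5*d)
M(P, L) = -28 - 24*L (M(P, L) = -3 + (L - (25 - 5*L*(-5))) = -3 + (L - (25 - (-25)*L)) = -3 + (L - (25 + 25*L)) = -3 + (L + (-25 - 25*L)) = -3 + (-25 - 24*L) = -28 - 24*L)
(2988 - 126) + M(V, 21) = (2988 - 126) + (-28 - 24*21) = 2862 + (-28 - 504) = 2862 - 532 = 2330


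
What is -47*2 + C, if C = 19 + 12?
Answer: -63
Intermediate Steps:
C = 31
-47*2 + C = -47*2 + 31 = -94 + 31 = -63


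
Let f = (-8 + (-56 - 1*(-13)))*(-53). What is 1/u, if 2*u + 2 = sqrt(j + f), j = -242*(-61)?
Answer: 4/17461 + 2*sqrt(17465)/17461 ≈ 0.015366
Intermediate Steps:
j = 14762
f = 2703 (f = (-8 + (-56 + 13))*(-53) = (-8 - 43)*(-53) = -51*(-53) = 2703)
u = -1 + sqrt(17465)/2 (u = -1 + sqrt(14762 + 2703)/2 = -1 + sqrt(17465)/2 ≈ 65.078)
1/u = 1/(-1 + sqrt(17465)/2)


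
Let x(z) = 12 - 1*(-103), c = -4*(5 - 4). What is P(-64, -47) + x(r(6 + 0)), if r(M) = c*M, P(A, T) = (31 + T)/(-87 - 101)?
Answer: 5409/47 ≈ 115.09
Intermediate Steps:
c = -4 (c = -4*1 = -4)
P(A, T) = -31/188 - T/188 (P(A, T) = (31 + T)/(-188) = (31 + T)*(-1/188) = -31/188 - T/188)
r(M) = -4*M
x(z) = 115 (x(z) = 12 + 103 = 115)
P(-64, -47) + x(r(6 + 0)) = (-31/188 - 1/188*(-47)) + 115 = (-31/188 + 1/4) + 115 = 4/47 + 115 = 5409/47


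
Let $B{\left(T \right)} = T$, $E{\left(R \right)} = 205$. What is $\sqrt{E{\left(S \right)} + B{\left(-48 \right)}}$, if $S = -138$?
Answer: $\sqrt{157} \approx 12.53$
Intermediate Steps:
$\sqrt{E{\left(S \right)} + B{\left(-48 \right)}} = \sqrt{205 - 48} = \sqrt{157}$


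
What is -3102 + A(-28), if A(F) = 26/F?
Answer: -43441/14 ≈ -3102.9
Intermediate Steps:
-3102 + A(-28) = -3102 + 26/(-28) = -3102 + 26*(-1/28) = -3102 - 13/14 = -43441/14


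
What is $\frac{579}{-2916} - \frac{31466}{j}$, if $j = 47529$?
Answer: $- \frac{4417561}{5133132} \approx -0.8606$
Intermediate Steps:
$\frac{579}{-2916} - \frac{31466}{j} = \frac{579}{-2916} - \frac{31466}{47529} = 579 \left(- \frac{1}{2916}\right) - \frac{31466}{47529} = - \frac{193}{972} - \frac{31466}{47529} = - \frac{4417561}{5133132}$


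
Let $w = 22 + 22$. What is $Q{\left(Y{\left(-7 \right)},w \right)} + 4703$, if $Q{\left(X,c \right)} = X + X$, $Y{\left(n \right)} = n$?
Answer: $4689$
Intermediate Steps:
$w = 44$
$Q{\left(X,c \right)} = 2 X$
$Q{\left(Y{\left(-7 \right)},w \right)} + 4703 = 2 \left(-7\right) + 4703 = -14 + 4703 = 4689$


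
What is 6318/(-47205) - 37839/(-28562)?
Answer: 178415031/149807690 ≈ 1.1910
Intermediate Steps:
6318/(-47205) - 37839/(-28562) = 6318*(-1/47205) - 37839*(-1/28562) = -702/5245 + 37839/28562 = 178415031/149807690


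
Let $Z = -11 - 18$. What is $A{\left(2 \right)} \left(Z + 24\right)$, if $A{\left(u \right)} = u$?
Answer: $-10$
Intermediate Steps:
$Z = -29$ ($Z = -11 - 18 = -29$)
$A{\left(2 \right)} \left(Z + 24\right) = 2 \left(-29 + 24\right) = 2 \left(-5\right) = -10$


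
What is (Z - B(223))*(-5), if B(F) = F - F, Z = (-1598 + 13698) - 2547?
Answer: -47765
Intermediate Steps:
Z = 9553 (Z = 12100 - 2547 = 9553)
B(F) = 0
(Z - B(223))*(-5) = (9553 - 1*0)*(-5) = (9553 + 0)*(-5) = 9553*(-5) = -47765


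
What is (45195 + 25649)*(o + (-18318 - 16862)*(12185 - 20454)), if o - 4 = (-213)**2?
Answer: 20611976291292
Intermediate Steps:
o = 45373 (o = 4 + (-213)**2 = 4 + 45369 = 45373)
(45195 + 25649)*(o + (-18318 - 16862)*(12185 - 20454)) = (45195 + 25649)*(45373 + (-18318 - 16862)*(12185 - 20454)) = 70844*(45373 - 35180*(-8269)) = 70844*(45373 + 290903420) = 70844*290948793 = 20611976291292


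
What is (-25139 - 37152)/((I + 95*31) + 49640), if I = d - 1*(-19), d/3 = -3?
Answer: -62291/52595 ≈ -1.1844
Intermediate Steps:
d = -9 (d = 3*(-3) = -9)
I = 10 (I = -9 - 1*(-19) = -9 + 19 = 10)
(-25139 - 37152)/((I + 95*31) + 49640) = (-25139 - 37152)/((10 + 95*31) + 49640) = -62291/((10 + 2945) + 49640) = -62291/(2955 + 49640) = -62291/52595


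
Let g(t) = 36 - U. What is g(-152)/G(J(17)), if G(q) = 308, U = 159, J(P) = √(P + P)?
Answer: -123/308 ≈ -0.39935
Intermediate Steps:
J(P) = √2*√P (J(P) = √(2*P) = √2*√P)
g(t) = -123 (g(t) = 36 - 1*159 = 36 - 159 = -123)
g(-152)/G(J(17)) = -123/308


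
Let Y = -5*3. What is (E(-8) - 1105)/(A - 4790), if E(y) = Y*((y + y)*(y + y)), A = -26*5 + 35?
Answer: 989/977 ≈ 1.0123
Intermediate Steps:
Y = -15
A = -95 (A = -130 + 35 = -95)
E(y) = -60*y² (E(y) = -15*(y + y)*(y + y) = -15*2*y*2*y = -60*y²)
(E(-8) - 1105)/(A - 4790) = (-60*(-8)² - 1105)/(-95 - 4790) = (-60*64 - 1105)/(-4885) = (-3840 - 1105)*(-1/4885) = -4945*(-1/4885) = 989/977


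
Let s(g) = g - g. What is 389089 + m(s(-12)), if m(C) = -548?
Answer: 388541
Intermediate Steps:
s(g) = 0
389089 + m(s(-12)) = 389089 - 548 = 388541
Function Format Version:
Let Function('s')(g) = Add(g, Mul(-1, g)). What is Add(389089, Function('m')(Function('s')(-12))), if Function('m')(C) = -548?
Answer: 388541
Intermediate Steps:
Function('s')(g) = 0
Add(389089, Function('m')(Function('s')(-12))) = Add(389089, -548) = 388541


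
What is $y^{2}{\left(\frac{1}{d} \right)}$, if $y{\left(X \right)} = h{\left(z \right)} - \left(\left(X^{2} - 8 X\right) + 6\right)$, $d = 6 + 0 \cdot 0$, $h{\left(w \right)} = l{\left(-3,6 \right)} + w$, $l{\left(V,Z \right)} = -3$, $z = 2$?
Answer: $\frac{42025}{1296} \approx 32.427$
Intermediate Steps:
$h{\left(w \right)} = -3 + w$
$d = 6$ ($d = 6 + 0 = 6$)
$y{\left(X \right)} = -7 - X^{2} + 8 X$ ($y{\left(X \right)} = \left(-3 + 2\right) - \left(\left(X^{2} - 8 X\right) + 6\right) = -1 - \left(6 + X^{2} - 8 X\right) = -7 - X^{2} + 8 X$)
$y^{2}{\left(\frac{1}{d} \right)} = \left(-7 - \left(\frac{1}{6}\right)^{2} + \frac{8}{6}\right)^{2} = \left(-7 - \left(\frac{1}{6}\right)^{2} + 8 \cdot \frac{1}{6}\right)^{2} = \left(-7 - \frac{1}{36} + \frac{4}{3}\right)^{2} = \left(- \frac{205}{36}\right)^{2} = \frac{42025}{1296}$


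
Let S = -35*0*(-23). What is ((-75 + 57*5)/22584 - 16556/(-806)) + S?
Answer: 31172497/1516892 ≈ 20.550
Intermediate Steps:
S = 0 (S = 0*(-23) = 0)
((-75 + 57*5)/22584 - 16556/(-806)) + S = ((-75 + 57*5)/22584 - 16556/(-806)) + 0 = ((-75 + 285)*(1/22584) - 16556*(-1/806)) + 0 = (210*(1/22584) + 8278/403) + 0 = (35/3764 + 8278/403) + 0 = 31172497/1516892 + 0 = 31172497/1516892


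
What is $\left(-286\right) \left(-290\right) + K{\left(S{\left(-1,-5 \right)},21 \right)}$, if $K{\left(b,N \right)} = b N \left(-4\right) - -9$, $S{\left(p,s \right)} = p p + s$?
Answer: $83285$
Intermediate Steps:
$S{\left(p,s \right)} = s + p^{2}$ ($S{\left(p,s \right)} = p^{2} + s = s + p^{2}$)
$K{\left(b,N \right)} = 9 - 4 N b$ ($K{\left(b,N \right)} = N b \left(-4\right) + 9 = - 4 N b + 9 = 9 - 4 N b$)
$\left(-286\right) \left(-290\right) + K{\left(S{\left(-1,-5 \right)},21 \right)} = \left(-286\right) \left(-290\right) - \left(-9 + 84 \left(-5 + \left(-1\right)^{2}\right)\right) = 82940 - \left(-9 + 84 \left(-5 + 1\right)\right) = 82940 - \left(-9 + 84 \left(-4\right)\right) = 82940 + \left(9 + 336\right) = 82940 + 345 = 83285$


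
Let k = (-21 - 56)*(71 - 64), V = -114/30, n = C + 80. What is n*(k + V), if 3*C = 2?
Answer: -656788/15 ≈ -43786.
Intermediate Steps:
C = 2/3 (C = (1/3)*2 = 2/3 ≈ 0.66667)
n = 242/3 (n = 2/3 + 80 = 242/3 ≈ 80.667)
V = -19/5 (V = -114*1/30 = -19/5 ≈ -3.8000)
k = -539 (k = -77*7 = -539)
n*(k + V) = 242*(-539 - 19/5)/3 = (242/3)*(-2714/5) = -656788/15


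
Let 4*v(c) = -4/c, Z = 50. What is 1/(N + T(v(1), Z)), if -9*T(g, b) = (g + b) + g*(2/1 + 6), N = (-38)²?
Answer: 9/12955 ≈ 0.00069471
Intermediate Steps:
v(c) = -1/c (v(c) = (-4/c)/4 = -1/c)
N = 1444
T(g, b) = -g - b/9 (T(g, b) = -((g + b) + g*(2/1 + 6))/9 = -((b + g) + g*(2*1 + 6))/9 = -((b + g) + g*(2 + 6))/9 = -((b + g) + g*8)/9 = -((b + g) + 8*g)/9 = -(b + 9*g)/9 = -g - b/9)
1/(N + T(v(1), Z)) = 1/(1444 + (-(-1)/1 - ⅑*50)) = 1/(1444 + (-(-1) - 50/9)) = 1/(1444 + (-1*(-1) - 50/9)) = 1/(1444 + (1 - 50/9)) = 1/(1444 - 41/9) = 1/(12955/9) = 9/12955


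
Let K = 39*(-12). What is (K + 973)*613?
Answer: 309565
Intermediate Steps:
K = -468
(K + 973)*613 = (-468 + 973)*613 = 505*613 = 309565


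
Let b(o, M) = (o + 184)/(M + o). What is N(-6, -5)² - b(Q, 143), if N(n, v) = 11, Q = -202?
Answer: 7121/59 ≈ 120.69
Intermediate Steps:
b(o, M) = (184 + o)/(M + o)
N(-6, -5)² - b(Q, 143) = 11² - (184 - 202)/(143 - 202) = 121 - (-18)/(-59) = 121 - (-1)*(-18)/59 = 121 - 1*18/59 = 121 - 18/59 = 7121/59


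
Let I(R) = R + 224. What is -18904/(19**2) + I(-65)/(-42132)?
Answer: -265506909/5069884 ≈ -52.369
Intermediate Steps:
I(R) = 224 + R
-18904/(19**2) + I(-65)/(-42132) = -18904/(19**2) + (224 - 65)/(-42132) = -18904/361 + 159*(-1/42132) = -18904*1/361 - 53/14044 = -18904/361 - 53/14044 = -265506909/5069884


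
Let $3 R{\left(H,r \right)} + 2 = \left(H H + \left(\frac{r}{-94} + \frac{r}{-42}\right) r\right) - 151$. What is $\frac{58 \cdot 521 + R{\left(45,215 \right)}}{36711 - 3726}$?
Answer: $\frac{89751512}{97668585} \approx 0.91894$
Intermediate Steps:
$R{\left(H,r \right)} = -51 - \frac{34 r^{2}}{2961} + \frac{H^{2}}{3}$ ($R{\left(H,r \right)} = - \frac{2}{3} + \frac{\left(H H + \left(\frac{r}{-94} + \frac{r}{-42}\right) r\right) - 151}{3} = - \frac{2}{3} + \frac{\left(H^{2} + \left(r \left(- \frac{1}{94}\right) + r \left(- \frac{1}{42}\right)\right) r\right) - 151}{3} = - \frac{2}{3} + \frac{\left(H^{2} + \left(- \frac{r}{94} - \frac{r}{42}\right) r\right) - 151}{3} = - \frac{2}{3} + \frac{\left(H^{2} + - \frac{34 r}{987} r\right) - 151}{3} = - \frac{2}{3} + \frac{\left(H^{2} - \frac{34 r^{2}}{987}\right) - 151}{3} = - \frac{2}{3} + \frac{-151 + H^{2} - \frac{34 r^{2}}{987}}{3} = - \frac{2}{3} - \left(\frac{151}{3} - \frac{H^{2}}{3} + \frac{34 r^{2}}{2961}\right) = -51 - \frac{34 r^{2}}{2961} + \frac{H^{2}}{3}$)
$\frac{58 \cdot 521 + R{\left(45,215 \right)}}{36711 - 3726} = \frac{58 \cdot 521 - \left(51 - 675 + \frac{1571650}{2961}\right)}{36711 - 3726} = \frac{30218 - - \frac{276014}{2961}}{32985} = \left(30218 - - \frac{276014}{2961}\right) \frac{1}{32985} = \left(30218 + \frac{276014}{2961}\right) \frac{1}{32985} = \frac{89751512}{2961} \cdot \frac{1}{32985} = \frac{89751512}{97668585}$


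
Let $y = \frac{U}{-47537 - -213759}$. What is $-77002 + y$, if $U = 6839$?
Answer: $- \frac{1828488515}{23746} \approx -77002.0$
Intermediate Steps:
$y = \frac{977}{23746}$ ($y = \frac{6839}{-47537 - -213759} = \frac{6839}{-47537 + 213759} = \frac{6839}{166222} = 6839 \cdot \frac{1}{166222} = \frac{977}{23746} \approx 0.041144$)
$-77002 + y = -77002 + \frac{977}{23746} = - \frac{1828488515}{23746}$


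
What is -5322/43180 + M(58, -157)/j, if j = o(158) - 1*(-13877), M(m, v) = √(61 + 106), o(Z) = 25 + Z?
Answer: -2661/21590 + √167/14060 ≈ -0.12233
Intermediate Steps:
M(m, v) = √167
j = 14060 (j = (25 + 158) - 1*(-13877) = 183 + 13877 = 14060)
-5322/43180 + M(58, -157)/j = -5322/43180 + √167/14060 = -5322*1/43180 + √167*(1/14060) = -2661/21590 + √167/14060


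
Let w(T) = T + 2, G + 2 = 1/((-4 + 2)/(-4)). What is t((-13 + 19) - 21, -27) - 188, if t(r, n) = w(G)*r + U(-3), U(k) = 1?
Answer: -217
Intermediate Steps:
G = 0 (G = -2 + 1/((-4 + 2)/(-4)) = -2 + 1/(-2*(-¼)) = -2 + 1/(½) = -2 + 2 = 0)
w(T) = 2 + T
t(r, n) = 1 + 2*r (t(r, n) = (2 + 0)*r + 1 = 2*r + 1 = 1 + 2*r)
t((-13 + 19) - 21, -27) - 188 = (1 + 2*((-13 + 19) - 21)) - 188 = (1 + 2*(6 - 21)) - 188 = (1 + 2*(-15)) - 188 = (1 - 30) - 188 = -29 - 188 = -217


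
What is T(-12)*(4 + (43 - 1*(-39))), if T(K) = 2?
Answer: 172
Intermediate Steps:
T(-12)*(4 + (43 - 1*(-39))) = 2*(4 + (43 - 1*(-39))) = 2*(4 + (43 + 39)) = 2*(4 + 82) = 2*86 = 172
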